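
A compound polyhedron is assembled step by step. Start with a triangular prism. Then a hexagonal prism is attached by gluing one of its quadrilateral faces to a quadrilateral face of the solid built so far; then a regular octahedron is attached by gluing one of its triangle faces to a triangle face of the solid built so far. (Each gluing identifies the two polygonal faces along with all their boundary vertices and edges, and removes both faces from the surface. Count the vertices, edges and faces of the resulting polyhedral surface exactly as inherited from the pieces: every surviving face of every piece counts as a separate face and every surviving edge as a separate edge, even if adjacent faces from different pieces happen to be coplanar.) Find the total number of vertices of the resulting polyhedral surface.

A triangular prism: V=6, E=9, F=5.
Attach a hexagonal prism (V=12, E=18, F=8) along a 4-gon: merge 4 vertices and 4 edges, delete both glued faces → V=14, E=23, F=11.
Attach a regular octahedron (V=6, E=12, F=8) along a 3-gon: merge 3 vertices and 3 edges, delete both glued faces → V=17, E=32, F=17.
Check: V − E + F = 17 − 32 + 17 = 2.

17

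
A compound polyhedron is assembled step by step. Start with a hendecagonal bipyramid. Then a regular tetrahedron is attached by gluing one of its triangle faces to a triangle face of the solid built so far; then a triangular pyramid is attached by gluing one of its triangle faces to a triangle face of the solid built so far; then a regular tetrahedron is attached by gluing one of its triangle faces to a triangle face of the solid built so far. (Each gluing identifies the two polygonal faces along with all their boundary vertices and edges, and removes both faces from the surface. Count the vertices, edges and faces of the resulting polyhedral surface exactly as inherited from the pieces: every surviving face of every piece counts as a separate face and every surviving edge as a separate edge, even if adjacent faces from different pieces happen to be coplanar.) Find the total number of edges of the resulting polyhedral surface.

A hendecagonal bipyramid: V=13, E=33, F=22.
Attach a regular tetrahedron (V=4, E=6, F=4) along a 3-gon: merge 3 vertices and 3 edges, delete both glued faces → V=14, E=36, F=24.
Attach a triangular pyramid (V=4, E=6, F=4) along a 3-gon: merge 3 vertices and 3 edges, delete both glued faces → V=15, E=39, F=26.
Attach a regular tetrahedron (V=4, E=6, F=4) along a 3-gon: merge 3 vertices and 3 edges, delete both glued faces → V=16, E=42, F=28.
Check: V − E + F = 16 − 42 + 28 = 2.

42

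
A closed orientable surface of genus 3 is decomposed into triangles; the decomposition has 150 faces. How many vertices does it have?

χ = 2 − 2·3 = -4, and every face is a triangle so 3F = 2E.
E = 3·150/2 = 225. Then V = -4 + E − F = -4 + 225 − 150 = 71.

71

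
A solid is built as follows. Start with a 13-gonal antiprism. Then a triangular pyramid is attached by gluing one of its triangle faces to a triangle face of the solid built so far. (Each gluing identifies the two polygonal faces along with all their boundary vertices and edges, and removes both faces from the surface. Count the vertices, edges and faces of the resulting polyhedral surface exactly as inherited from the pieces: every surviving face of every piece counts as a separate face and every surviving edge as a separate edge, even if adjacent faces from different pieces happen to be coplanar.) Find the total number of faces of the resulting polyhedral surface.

30

A 13-gonal antiprism: V=26, E=52, F=28.
Attach a triangular pyramid (V=4, E=6, F=4) along a 3-gon: merge 3 vertices and 3 edges, delete both glued faces → V=27, E=55, F=30.
Check: V − E + F = 27 − 55 + 30 = 2.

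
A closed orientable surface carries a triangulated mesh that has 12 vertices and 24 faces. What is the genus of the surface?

1

Every face is a triangle, so 2E = 3·24 = 72, giving E = 36.
χ = V − E + F = 12 − 36 + 24 = 0.
For a closed orientable surface χ = 2 − 2g, so g = (2 − (0))/2 = 1.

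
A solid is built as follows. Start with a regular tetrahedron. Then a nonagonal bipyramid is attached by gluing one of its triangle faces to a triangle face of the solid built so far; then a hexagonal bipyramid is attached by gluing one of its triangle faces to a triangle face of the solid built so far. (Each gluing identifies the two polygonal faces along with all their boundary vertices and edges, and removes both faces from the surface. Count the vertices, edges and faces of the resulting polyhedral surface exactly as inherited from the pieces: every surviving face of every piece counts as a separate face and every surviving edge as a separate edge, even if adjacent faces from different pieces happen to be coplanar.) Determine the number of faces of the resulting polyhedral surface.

A regular tetrahedron: V=4, E=6, F=4.
Attach a nonagonal bipyramid (V=11, E=27, F=18) along a 3-gon: merge 3 vertices and 3 edges, delete both glued faces → V=12, E=30, F=20.
Attach a hexagonal bipyramid (V=8, E=18, F=12) along a 3-gon: merge 3 vertices and 3 edges, delete both glued faces → V=17, E=45, F=30.
Check: V − E + F = 17 − 45 + 30 = 2.

30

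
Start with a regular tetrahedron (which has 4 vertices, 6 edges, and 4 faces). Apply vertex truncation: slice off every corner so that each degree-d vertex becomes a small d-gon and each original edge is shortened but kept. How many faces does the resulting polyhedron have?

8

Truncation replaces each original edge-end by a new vertex, so V′ = 2E = 12.
Each original edge survives, and each old vertex of degree d contributes d new edges; summing degrees gives Σd = 2E, so E′ = E + 2E = 3E = 18.
Each original face survives and each original vertex becomes one new face: F′ = F + V = 8.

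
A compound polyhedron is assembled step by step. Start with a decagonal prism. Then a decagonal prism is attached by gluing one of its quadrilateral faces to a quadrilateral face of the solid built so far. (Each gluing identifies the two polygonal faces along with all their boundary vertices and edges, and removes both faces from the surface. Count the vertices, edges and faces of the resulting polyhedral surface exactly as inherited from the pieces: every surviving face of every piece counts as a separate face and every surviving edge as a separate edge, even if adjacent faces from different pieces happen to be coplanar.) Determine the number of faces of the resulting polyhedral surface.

A decagonal prism: V=20, E=30, F=12.
Attach a decagonal prism (V=20, E=30, F=12) along a 4-gon: merge 4 vertices and 4 edges, delete both glued faces → V=36, E=56, F=22.
Check: V − E + F = 36 − 56 + 22 = 2.

22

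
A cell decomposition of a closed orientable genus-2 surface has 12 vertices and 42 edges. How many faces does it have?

For a closed orientable surface of genus 2, χ = 2 − 2·2 = -2.
F = -2 − V + E = -2 − 12 + 42 = 28.

28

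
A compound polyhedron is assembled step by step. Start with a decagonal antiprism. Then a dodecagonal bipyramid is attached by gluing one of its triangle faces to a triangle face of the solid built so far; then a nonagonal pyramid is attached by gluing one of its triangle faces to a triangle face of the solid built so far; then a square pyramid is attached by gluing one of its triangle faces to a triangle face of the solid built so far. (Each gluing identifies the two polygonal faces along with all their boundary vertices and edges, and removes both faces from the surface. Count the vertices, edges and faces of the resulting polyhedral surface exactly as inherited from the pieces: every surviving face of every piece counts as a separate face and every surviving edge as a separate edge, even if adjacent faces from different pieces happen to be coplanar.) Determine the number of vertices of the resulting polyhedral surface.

40

A decagonal antiprism: V=20, E=40, F=22.
Attach a dodecagonal bipyramid (V=14, E=36, F=24) along a 3-gon: merge 3 vertices and 3 edges, delete both glued faces → V=31, E=73, F=44.
Attach a nonagonal pyramid (V=10, E=18, F=10) along a 3-gon: merge 3 vertices and 3 edges, delete both glued faces → V=38, E=88, F=52.
Attach a square pyramid (V=5, E=8, F=5) along a 3-gon: merge 3 vertices and 3 edges, delete both glued faces → V=40, E=93, F=55.
Check: V − E + F = 40 − 93 + 55 = 2.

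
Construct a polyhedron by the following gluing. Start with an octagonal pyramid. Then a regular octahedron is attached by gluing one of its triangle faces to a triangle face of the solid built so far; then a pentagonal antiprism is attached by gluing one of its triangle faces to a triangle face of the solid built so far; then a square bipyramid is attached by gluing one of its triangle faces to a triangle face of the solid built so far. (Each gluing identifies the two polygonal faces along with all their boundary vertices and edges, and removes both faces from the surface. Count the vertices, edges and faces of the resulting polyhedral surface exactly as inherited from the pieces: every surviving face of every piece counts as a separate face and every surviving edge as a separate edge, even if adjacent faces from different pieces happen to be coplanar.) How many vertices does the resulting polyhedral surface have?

22

An octagonal pyramid: V=9, E=16, F=9.
Attach a regular octahedron (V=6, E=12, F=8) along a 3-gon: merge 3 vertices and 3 edges, delete both glued faces → V=12, E=25, F=15.
Attach a pentagonal antiprism (V=10, E=20, F=12) along a 3-gon: merge 3 vertices and 3 edges, delete both glued faces → V=19, E=42, F=25.
Attach a square bipyramid (V=6, E=12, F=8) along a 3-gon: merge 3 vertices and 3 edges, delete both glued faces → V=22, E=51, F=31.
Check: V − E + F = 22 − 51 + 31 = 2.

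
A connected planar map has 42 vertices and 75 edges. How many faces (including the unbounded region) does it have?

35

Euler's formula for a connected plane graph: V − E + F = 2, so F = 2 − 42 + 75 = 35.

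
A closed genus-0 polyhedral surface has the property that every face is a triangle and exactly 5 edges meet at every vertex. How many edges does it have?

30

Each face has 3 edges and each edge borders two faces, so 2E = 3F.
Each vertex has degree 5, so 5V = 2E and hence V = 3F/5.
Euler: V − E + F = 2 ⇒ (3F/5) − (3F/2) + F = 2.
Multiply by 10: (6 − 15 + 10)F = 20, i.e. 1F = 20.
So F = 20, E = 3·20/2 = 30, V = 3·20/5 = 12.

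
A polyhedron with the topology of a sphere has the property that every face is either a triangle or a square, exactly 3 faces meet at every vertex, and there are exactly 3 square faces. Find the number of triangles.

2

Let x be the number of triangles; then F = 3 + x.
Edge–face incidences: 2E = 4·3 + 3·x = 12 + 3x.
Every vertex has degree 3, so 3V = 2E.
Euler: V − E + F = 2 ⇒ (2E)/3 − E + (3 + x) = 2.
Multiply by 6: 2·(2E) − 3·(2E) + 6·(3 + x) = 12, i.e. 18 + 6x − (12 + 3x) = 12.
Collecting terms: 3x + 6 = 12, so 3x = 6, so x = 2.
Then 2E = 12 + 3·2 = 18, so E = 9, V = 2E/3 = 6, F = 3 + 2 = 5.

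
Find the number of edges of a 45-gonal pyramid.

A pyramid on an n-gon base has one n-gon and n triangles: V = 45 + 1 = 46, E = 2·45 = 90, F = 45 + 1 = 46.

90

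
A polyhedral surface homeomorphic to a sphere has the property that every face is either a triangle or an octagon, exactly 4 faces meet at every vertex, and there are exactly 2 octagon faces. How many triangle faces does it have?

Let x be the number of triangles; then F = 2 + x.
Edge–face incidences: 2E = 8·2 + 3·x = 16 + 3x.
Every vertex has degree 4, so 4V = 2E.
Euler: V − E + F = 2 ⇒ (2E)/4 − E + (2 + x) = 2.
Multiply by 8: 2·(2E) − 4·(2E) + 8·(2 + x) = 16, i.e. 16 + 8x − 2·(16 + 3x) = 16.
Collecting terms: 2x − 16 = 16, so 2x = 32, so x = 16.
Then 2E = 16 + 3·16 = 64, so E = 32, V = 2E/4 = 16, F = 2 + 16 = 18.

16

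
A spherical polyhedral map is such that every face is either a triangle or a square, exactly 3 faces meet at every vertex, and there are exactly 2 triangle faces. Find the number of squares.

Let x be the number of squares; then F = 2 + x.
Edge–face incidences: 2E = 3·2 + 4·x = 6 + 4x.
Every vertex has degree 3, so 3V = 2E.
Euler: V − E + F = 2 ⇒ (2E)/3 − E + (2 + x) = 2.
Multiply by 6: 2·(2E) − 3·(2E) + 6·(2 + x) = 12, i.e. 12 + 6x − (6 + 4x) = 12.
Collecting terms: 2x + 6 = 12, so 2x = 6, so x = 3.
Then 2E = 6 + 4·3 = 18, so E = 9, V = 2E/3 = 6, F = 2 + 3 = 5.

3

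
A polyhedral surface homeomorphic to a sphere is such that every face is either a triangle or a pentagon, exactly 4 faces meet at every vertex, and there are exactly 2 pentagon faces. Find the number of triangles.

Let x be the number of triangles; then F = 2 + x.
Edge–face incidences: 2E = 5·2 + 3·x = 10 + 3x.
Every vertex has degree 4, so 4V = 2E.
Euler: V − E + F = 2 ⇒ (2E)/4 − E + (2 + x) = 2.
Multiply by 8: 2·(2E) − 4·(2E) + 8·(2 + x) = 16, i.e. 16 + 8x − 2·(10 + 3x) = 16.
Collecting terms: 2x − 4 = 16, so 2x = 20, so x = 10.
Then 2E = 10 + 3·10 = 40, so E = 20, V = 2E/4 = 10, F = 2 + 10 = 12.

10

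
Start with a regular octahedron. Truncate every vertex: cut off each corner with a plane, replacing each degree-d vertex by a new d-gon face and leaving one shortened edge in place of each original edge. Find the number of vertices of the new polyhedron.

The base solid has V = 6, E = 12, F = 8.
Truncation replaces each original edge-end by a new vertex, so V′ = 2E = 24.
Each original edge survives, and each old vertex of degree d contributes d new edges; summing degrees gives Σd = 2E, so E′ = E + 2E = 3E = 36.
Each original face survives and each original vertex becomes one new face: F′ = F + V = 14.

24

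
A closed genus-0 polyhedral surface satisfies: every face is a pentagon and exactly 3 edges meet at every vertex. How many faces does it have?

12

Each face has 5 edges and each edge borders two faces, so 2E = 5F.
Each vertex has degree 3, so 3V = 2E and hence V = 5F/3.
Euler: V − E + F = 2 ⇒ (5F/3) − (5F/2) + F = 2.
Multiply by 6: (10 − 15 + 6)F = 12, i.e. 1F = 12.
So F = 12, E = 5·12/2 = 30, V = 5·12/3 = 20.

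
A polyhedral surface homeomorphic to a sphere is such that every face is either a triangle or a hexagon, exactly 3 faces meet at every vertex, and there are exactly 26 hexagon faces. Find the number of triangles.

Let x be the number of triangles; then F = 26 + x.
Edge–face incidences: 2E = 6·26 + 3·x = 156 + 3x.
Every vertex has degree 3, so 3V = 2E.
Euler: V − E + F = 2 ⇒ (2E)/3 − E + (26 + x) = 2.
Multiply by 6: 2·(2E) − 3·(2E) + 6·(26 + x) = 12, i.e. 156 + 6x − (156 + 3x) = 12.
Collecting terms: 3x = 12, so x = 4.
Then 2E = 156 + 3·4 = 168, so E = 84, V = 2E/3 = 56, F = 26 + 4 = 30.

4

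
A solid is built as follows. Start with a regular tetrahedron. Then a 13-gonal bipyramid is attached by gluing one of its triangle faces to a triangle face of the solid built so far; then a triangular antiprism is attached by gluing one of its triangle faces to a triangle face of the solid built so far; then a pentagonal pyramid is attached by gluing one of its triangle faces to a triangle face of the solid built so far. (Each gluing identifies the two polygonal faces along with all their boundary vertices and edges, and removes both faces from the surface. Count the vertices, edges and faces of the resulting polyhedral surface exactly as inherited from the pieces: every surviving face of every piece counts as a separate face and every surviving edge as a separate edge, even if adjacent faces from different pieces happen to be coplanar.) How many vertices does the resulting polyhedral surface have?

A regular tetrahedron: V=4, E=6, F=4.
Attach a 13-gonal bipyramid (V=15, E=39, F=26) along a 3-gon: merge 3 vertices and 3 edges, delete both glued faces → V=16, E=42, F=28.
Attach a triangular antiprism (V=6, E=12, F=8) along a 3-gon: merge 3 vertices and 3 edges, delete both glued faces → V=19, E=51, F=34.
Attach a pentagonal pyramid (V=6, E=10, F=6) along a 3-gon: merge 3 vertices and 3 edges, delete both glued faces → V=22, E=58, F=38.
Check: V − E + F = 22 − 58 + 38 = 2.

22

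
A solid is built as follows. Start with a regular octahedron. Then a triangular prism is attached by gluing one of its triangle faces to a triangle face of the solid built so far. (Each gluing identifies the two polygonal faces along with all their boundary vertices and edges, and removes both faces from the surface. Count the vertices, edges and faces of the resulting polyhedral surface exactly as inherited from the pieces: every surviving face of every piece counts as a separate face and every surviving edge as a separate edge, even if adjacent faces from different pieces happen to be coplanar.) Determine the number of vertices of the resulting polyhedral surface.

A regular octahedron: V=6, E=12, F=8.
Attach a triangular prism (V=6, E=9, F=5) along a 3-gon: merge 3 vertices and 3 edges, delete both glued faces → V=9, E=18, F=11.
Check: V − E + F = 9 − 18 + 11 = 2.

9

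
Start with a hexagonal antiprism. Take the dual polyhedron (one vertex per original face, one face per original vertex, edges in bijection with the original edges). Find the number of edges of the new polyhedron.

24

The base solid has V = 12, E = 24, F = 14.
The dual swaps V and F and preserves E: V′ = F = 14, E′ = E = 24, F′ = V = 12.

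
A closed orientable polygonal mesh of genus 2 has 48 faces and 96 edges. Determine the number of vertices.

For a closed orientable surface of genus 2, χ = 2 − 2·2 = -2.
V = -2 + E − F = -2 + 96 − 48 = 46.

46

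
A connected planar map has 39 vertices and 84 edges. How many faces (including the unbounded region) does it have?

47

Euler's formula for a connected plane graph: V − E + F = 2, so F = 2 − 39 + 84 = 47.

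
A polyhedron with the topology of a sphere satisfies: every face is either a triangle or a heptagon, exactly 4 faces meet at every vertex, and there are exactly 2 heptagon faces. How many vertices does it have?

Let x be the number of triangles; then F = 2 + x.
Edge–face incidences: 2E = 7·2 + 3·x = 14 + 3x.
Every vertex has degree 4, so 4V = 2E.
Euler: V − E + F = 2 ⇒ (2E)/4 − E + (2 + x) = 2.
Multiply by 8: 2·(2E) − 4·(2E) + 8·(2 + x) = 16, i.e. 16 + 8x − 2·(14 + 3x) = 16.
Collecting terms: 2x − 12 = 16, so 2x = 28, so x = 14.
Then 2E = 14 + 3·14 = 56, so E = 28, V = 2E/4 = 14, F = 2 + 14 = 16.

14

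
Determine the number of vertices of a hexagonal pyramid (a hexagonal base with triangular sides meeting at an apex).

A pyramid on an n-gon base has one n-gon and n triangles: V = 6 + 1 = 7, E = 2·6 = 12, F = 6 + 1 = 7.

7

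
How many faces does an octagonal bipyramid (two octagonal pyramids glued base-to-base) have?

16

A bipyramid over an n-gon has 2n triangular faces and n + 2 vertices: V = 8 + 2 = 10, E = 3·8 = 24, F = 2·8 = 16.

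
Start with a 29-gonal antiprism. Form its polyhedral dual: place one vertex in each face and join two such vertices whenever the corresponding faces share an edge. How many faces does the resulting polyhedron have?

58

The base solid has V = 58, E = 116, F = 60.
The dual swaps V and F and preserves E: V′ = F = 60, E′ = E = 116, F′ = V = 58.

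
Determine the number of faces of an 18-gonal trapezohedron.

36

The n-trapezohedron (dual of the n-antiprism) has V = 2·18 + 2 = 38, E = 4·18 = 72, F = 2·18 = 36.
Check: V − E + F = 38 − 72 + 36 = 2.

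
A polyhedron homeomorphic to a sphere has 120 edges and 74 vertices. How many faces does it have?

48

Here V − E + F = 2.
F = 2 − V + E = 2 − 74 + 120 = 48.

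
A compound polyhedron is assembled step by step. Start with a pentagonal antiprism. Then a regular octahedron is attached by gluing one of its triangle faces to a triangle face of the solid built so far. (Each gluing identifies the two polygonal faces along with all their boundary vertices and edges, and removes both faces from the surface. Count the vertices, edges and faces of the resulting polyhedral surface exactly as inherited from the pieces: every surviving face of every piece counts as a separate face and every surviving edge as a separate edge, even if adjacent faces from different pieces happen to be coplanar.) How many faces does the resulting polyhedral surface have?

A pentagonal antiprism: V=10, E=20, F=12.
Attach a regular octahedron (V=6, E=12, F=8) along a 3-gon: merge 3 vertices and 3 edges, delete both glued faces → V=13, E=29, F=18.
Check: V − E + F = 13 − 29 + 18 = 2.

18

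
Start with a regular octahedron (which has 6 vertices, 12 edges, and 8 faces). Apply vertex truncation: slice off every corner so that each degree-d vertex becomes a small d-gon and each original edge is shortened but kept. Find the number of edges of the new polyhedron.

36

Truncation replaces each original edge-end by a new vertex, so V′ = 2E = 24.
Each original edge survives, and each old vertex of degree d contributes d new edges; summing degrees gives Σd = 2E, so E′ = E + 2E = 3E = 36.
Each original face survives and each original vertex becomes one new face: F′ = F + V = 14.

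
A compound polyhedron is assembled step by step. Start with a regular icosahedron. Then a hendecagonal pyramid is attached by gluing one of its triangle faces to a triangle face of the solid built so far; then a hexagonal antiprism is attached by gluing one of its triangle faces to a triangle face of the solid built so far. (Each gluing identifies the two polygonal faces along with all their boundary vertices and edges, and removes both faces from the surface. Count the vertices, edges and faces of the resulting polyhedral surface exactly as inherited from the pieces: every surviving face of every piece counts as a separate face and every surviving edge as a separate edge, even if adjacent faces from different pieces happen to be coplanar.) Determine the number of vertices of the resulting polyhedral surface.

30

A regular icosahedron: V=12, E=30, F=20.
Attach a hendecagonal pyramid (V=12, E=22, F=12) along a 3-gon: merge 3 vertices and 3 edges, delete both glued faces → V=21, E=49, F=30.
Attach a hexagonal antiprism (V=12, E=24, F=14) along a 3-gon: merge 3 vertices and 3 edges, delete both glued faces → V=30, E=70, F=42.
Check: V − E + F = 30 − 70 + 42 = 2.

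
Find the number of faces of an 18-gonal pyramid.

A pyramid on an n-gon base has one n-gon and n triangles: V = 18 + 1 = 19, E = 2·18 = 36, F = 18 + 1 = 19.

19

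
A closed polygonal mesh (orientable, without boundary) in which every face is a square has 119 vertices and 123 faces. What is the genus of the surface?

3

Every face is a square, so 2E = 4·123 = 492, giving E = 246.
χ = V − E + F = 119 − 246 + 123 = -4.
For a closed orientable surface χ = 2 − 2g, so g = (2 − (-4))/2 = 3.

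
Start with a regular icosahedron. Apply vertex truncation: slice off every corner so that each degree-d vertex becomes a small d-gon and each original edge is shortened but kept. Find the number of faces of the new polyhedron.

The base solid has V = 12, E = 30, F = 20.
Truncation replaces each original edge-end by a new vertex, so V′ = 2E = 60.
Each original edge survives, and each old vertex of degree d contributes d new edges; summing degrees gives Σd = 2E, so E′ = E + 2E = 3E = 90.
Each original face survives and each original vertex becomes one new face: F′ = F + V = 32.

32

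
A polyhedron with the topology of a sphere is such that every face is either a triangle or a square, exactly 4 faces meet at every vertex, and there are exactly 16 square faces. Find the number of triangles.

8

Let x be the number of triangles; then F = 16 + x.
Edge–face incidences: 2E = 4·16 + 3·x = 64 + 3x.
Every vertex has degree 4, so 4V = 2E.
Euler: V − E + F = 2 ⇒ (2E)/4 − E + (16 + x) = 2.
Multiply by 8: 2·(2E) − 4·(2E) + 8·(16 + x) = 16, i.e. 128 + 8x − 2·(64 + 3x) = 16.
Collecting terms: 2x = 16, so x = 8.
Then 2E = 64 + 3·8 = 88, so E = 44, V = 2E/4 = 22, F = 16 + 8 = 24.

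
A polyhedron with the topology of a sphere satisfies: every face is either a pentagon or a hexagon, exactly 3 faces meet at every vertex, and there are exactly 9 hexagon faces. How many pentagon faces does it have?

12

Let x be the number of pentagons; then F = 9 + x.
Edge–face incidences: 2E = 6·9 + 5·x = 54 + 5x.
Every vertex has degree 3, so 3V = 2E.
Euler: V − E + F = 2 ⇒ (2E)/3 − E + (9 + x) = 2.
Multiply by 6: 2·(2E) − 3·(2E) + 6·(9 + x) = 12, i.e. 54 + 6x − (54 + 5x) = 12.
Collecting terms: x = 12.
Then 2E = 54 + 5·12 = 114, so E = 57, V = 2E/3 = 38, F = 9 + 12 = 21.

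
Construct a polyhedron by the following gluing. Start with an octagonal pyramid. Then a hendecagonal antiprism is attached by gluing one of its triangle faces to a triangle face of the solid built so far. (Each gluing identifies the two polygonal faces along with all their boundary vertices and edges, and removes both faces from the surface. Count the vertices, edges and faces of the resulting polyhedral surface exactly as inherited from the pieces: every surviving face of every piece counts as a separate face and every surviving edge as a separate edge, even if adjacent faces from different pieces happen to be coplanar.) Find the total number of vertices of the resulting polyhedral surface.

28

An octagonal pyramid: V=9, E=16, F=9.
Attach a hendecagonal antiprism (V=22, E=44, F=24) along a 3-gon: merge 3 vertices and 3 edges, delete both glued faces → V=28, E=57, F=31.
Check: V − E + F = 28 − 57 + 31 = 2.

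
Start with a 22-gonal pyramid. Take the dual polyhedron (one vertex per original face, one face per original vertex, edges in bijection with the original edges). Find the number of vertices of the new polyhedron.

The base solid has V = 23, E = 44, F = 23.
The dual swaps V and F and preserves E: V′ = F = 23, E′ = E = 44, F′ = V = 23.

23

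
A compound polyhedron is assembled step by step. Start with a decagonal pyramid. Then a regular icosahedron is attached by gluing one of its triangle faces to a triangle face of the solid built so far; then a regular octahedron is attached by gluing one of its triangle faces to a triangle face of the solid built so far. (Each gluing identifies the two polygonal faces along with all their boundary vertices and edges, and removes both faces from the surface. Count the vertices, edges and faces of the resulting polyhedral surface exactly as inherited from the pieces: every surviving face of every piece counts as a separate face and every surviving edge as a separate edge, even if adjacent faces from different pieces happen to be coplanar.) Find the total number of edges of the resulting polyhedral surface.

A decagonal pyramid: V=11, E=20, F=11.
Attach a regular icosahedron (V=12, E=30, F=20) along a 3-gon: merge 3 vertices and 3 edges, delete both glued faces → V=20, E=47, F=29.
Attach a regular octahedron (V=6, E=12, F=8) along a 3-gon: merge 3 vertices and 3 edges, delete both glued faces → V=23, E=56, F=35.
Check: V − E + F = 23 − 56 + 35 = 2.

56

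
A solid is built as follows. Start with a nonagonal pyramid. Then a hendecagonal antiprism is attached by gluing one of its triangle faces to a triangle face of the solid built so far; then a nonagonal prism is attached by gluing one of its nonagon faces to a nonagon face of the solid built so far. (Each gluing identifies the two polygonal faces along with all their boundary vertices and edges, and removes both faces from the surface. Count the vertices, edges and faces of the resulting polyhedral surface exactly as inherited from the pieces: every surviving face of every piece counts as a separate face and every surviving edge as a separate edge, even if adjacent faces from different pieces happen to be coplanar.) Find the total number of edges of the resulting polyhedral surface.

A nonagonal pyramid: V=10, E=18, F=10.
Attach a hendecagonal antiprism (V=22, E=44, F=24) along a 3-gon: merge 3 vertices and 3 edges, delete both glued faces → V=29, E=59, F=32.
Attach a nonagonal prism (V=18, E=27, F=11) along a 9-gon: merge 9 vertices and 9 edges, delete both glued faces → V=38, E=77, F=41.
Check: V − E + F = 38 − 77 + 41 = 2.

77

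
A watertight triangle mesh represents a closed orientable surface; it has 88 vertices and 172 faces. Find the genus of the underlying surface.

0

Every face is a triangle, so 2E = 3·172 = 516, giving E = 258.
χ = V − E + F = 88 − 258 + 172 = 2.
For a closed orientable surface χ = 2 − 2g, so g = (2 − (2))/2 = 0.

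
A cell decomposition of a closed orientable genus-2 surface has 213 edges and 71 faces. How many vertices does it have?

140

For a closed orientable surface of genus 2, χ = 2 − 2·2 = -2.
V = -2 + E − F = -2 + 213 − 71 = 140.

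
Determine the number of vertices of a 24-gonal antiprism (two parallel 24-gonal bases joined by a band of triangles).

An antiprism on an n-gon has two n-gon caps and 2n triangles: V = 2·24 = 48, E = 4·24 = 96, F = 2·24 + 2 = 50.
Check: V − E + F = 48 − 96 + 50 = 2.

48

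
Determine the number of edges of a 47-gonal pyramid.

94

A pyramid on an n-gon base has one n-gon and n triangles: V = 47 + 1 = 48, E = 2·47 = 94, F = 47 + 1 = 48.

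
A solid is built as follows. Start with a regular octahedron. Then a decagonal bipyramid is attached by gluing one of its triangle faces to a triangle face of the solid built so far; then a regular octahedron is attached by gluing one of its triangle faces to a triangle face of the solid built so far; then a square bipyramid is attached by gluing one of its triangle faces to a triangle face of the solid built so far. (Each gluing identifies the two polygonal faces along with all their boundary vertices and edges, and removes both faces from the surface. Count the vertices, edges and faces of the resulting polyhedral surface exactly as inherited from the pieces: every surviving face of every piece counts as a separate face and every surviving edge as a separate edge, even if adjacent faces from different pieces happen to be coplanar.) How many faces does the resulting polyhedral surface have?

38

A regular octahedron: V=6, E=12, F=8.
Attach a decagonal bipyramid (V=12, E=30, F=20) along a 3-gon: merge 3 vertices and 3 edges, delete both glued faces → V=15, E=39, F=26.
Attach a regular octahedron (V=6, E=12, F=8) along a 3-gon: merge 3 vertices and 3 edges, delete both glued faces → V=18, E=48, F=32.
Attach a square bipyramid (V=6, E=12, F=8) along a 3-gon: merge 3 vertices and 3 edges, delete both glued faces → V=21, E=57, F=38.
Check: V − E + F = 21 − 57 + 38 = 2.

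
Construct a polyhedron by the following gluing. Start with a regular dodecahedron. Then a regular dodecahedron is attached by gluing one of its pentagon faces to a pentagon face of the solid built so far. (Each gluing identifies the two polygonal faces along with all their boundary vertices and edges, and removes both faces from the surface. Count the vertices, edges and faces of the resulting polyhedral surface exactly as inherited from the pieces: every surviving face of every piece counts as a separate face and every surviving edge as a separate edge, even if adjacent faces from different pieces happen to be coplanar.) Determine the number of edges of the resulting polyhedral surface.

55

A regular dodecahedron: V=20, E=30, F=12.
Attach a regular dodecahedron (V=20, E=30, F=12) along a 5-gon: merge 5 vertices and 5 edges, delete both glued faces → V=35, E=55, F=22.
Check: V − E + F = 35 − 55 + 22 = 2.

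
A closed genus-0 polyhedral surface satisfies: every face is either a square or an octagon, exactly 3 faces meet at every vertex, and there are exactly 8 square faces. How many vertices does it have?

Let x be the number of octagons; then F = 8 + x.
Edge–face incidences: 2E = 4·8 + 8·x = 32 + 8x.
Every vertex has degree 3, so 3V = 2E.
Euler: V − E + F = 2 ⇒ (2E)/3 − E + (8 + x) = 2.
Multiply by 6: 2·(2E) − 3·(2E) + 6·(8 + x) = 12, i.e. 48 + 6x − (32 + 8x) = 12.
Collecting terms: −2x + 16 = 12, so −2x = −4, so x = 2.
Then 2E = 32 + 8·2 = 48, so E = 24, V = 2E/3 = 16, F = 8 + 2 = 10.

16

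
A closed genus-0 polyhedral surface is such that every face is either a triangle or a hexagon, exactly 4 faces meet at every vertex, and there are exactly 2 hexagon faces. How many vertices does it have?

Let x be the number of triangles; then F = 2 + x.
Edge–face incidences: 2E = 6·2 + 3·x = 12 + 3x.
Every vertex has degree 4, so 4V = 2E.
Euler: V − E + F = 2 ⇒ (2E)/4 − E + (2 + x) = 2.
Multiply by 8: 2·(2E) − 4·(2E) + 8·(2 + x) = 16, i.e. 16 + 8x − 2·(12 + 3x) = 16.
Collecting terms: 2x − 8 = 16, so 2x = 24, so x = 12.
Then 2E = 12 + 3·12 = 48, so E = 24, V = 2E/4 = 12, F = 2 + 12 = 14.

12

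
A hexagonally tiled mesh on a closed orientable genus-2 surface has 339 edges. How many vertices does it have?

224

χ = 2 − 2·2 = -2, and every face is a hexagon so 6F = 2E.
F = 2E/6 = 113. Then V = -2 + E − F = -2 + 339 − 113 = 224.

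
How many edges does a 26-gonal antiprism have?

An antiprism on an n-gon has two n-gon caps and 2n triangles: V = 2·26 = 52, E = 4·26 = 104, F = 2·26 + 2 = 54.

104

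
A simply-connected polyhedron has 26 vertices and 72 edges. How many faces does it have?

Here V − E + F = 2.
F = 2 − V + E = 2 − 26 + 72 = 48.

48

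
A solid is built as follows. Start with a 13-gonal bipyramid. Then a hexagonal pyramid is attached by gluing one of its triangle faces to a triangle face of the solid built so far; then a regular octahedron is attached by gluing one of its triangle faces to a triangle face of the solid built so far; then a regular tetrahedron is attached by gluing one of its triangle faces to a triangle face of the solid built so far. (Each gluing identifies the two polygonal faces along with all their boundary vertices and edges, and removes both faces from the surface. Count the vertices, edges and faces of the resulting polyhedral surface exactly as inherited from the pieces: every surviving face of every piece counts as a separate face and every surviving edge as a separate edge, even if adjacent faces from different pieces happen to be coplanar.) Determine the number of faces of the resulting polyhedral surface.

A 13-gonal bipyramid: V=15, E=39, F=26.
Attach a hexagonal pyramid (V=7, E=12, F=7) along a 3-gon: merge 3 vertices and 3 edges, delete both glued faces → V=19, E=48, F=31.
Attach a regular octahedron (V=6, E=12, F=8) along a 3-gon: merge 3 vertices and 3 edges, delete both glued faces → V=22, E=57, F=37.
Attach a regular tetrahedron (V=4, E=6, F=4) along a 3-gon: merge 3 vertices and 3 edges, delete both glued faces → V=23, E=60, F=39.
Check: V − E + F = 23 − 60 + 39 = 2.

39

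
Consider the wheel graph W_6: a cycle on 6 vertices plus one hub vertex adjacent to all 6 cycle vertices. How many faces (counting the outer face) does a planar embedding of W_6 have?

7

W_6 has V = 6 + 1 = 7 vertices and E = 2·6 = 12 edges.
By Euler's formula F = 2 − V + E = 2 − 7 + 12 = 7.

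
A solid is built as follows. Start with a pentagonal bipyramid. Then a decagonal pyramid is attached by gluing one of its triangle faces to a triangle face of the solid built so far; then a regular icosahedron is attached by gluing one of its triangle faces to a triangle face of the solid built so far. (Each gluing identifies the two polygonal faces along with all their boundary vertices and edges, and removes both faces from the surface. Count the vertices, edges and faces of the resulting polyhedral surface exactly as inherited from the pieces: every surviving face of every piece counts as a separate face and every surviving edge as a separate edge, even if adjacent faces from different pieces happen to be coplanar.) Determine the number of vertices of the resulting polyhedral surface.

A pentagonal bipyramid: V=7, E=15, F=10.
Attach a decagonal pyramid (V=11, E=20, F=11) along a 3-gon: merge 3 vertices and 3 edges, delete both glued faces → V=15, E=32, F=19.
Attach a regular icosahedron (V=12, E=30, F=20) along a 3-gon: merge 3 vertices and 3 edges, delete both glued faces → V=24, E=59, F=37.
Check: V − E + F = 24 − 59 + 37 = 2.

24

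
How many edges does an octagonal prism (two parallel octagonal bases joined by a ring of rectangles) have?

A prism on an n-gon has two n-gon bases and n rectangular sides: V = 2·8 = 16, E = 3·8 = 24, F = 8 + 2 = 10.

24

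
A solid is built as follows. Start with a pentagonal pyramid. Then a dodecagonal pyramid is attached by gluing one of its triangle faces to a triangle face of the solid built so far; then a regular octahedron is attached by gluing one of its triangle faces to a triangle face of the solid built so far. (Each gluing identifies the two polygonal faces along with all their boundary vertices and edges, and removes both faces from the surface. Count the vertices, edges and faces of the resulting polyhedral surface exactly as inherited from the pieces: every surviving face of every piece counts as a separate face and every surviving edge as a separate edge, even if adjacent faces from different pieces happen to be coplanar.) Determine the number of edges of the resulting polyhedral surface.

40

A pentagonal pyramid: V=6, E=10, F=6.
Attach a dodecagonal pyramid (V=13, E=24, F=13) along a 3-gon: merge 3 vertices and 3 edges, delete both glued faces → V=16, E=31, F=17.
Attach a regular octahedron (V=6, E=12, F=8) along a 3-gon: merge 3 vertices and 3 edges, delete both glued faces → V=19, E=40, F=23.
Check: V − E + F = 19 − 40 + 23 = 2.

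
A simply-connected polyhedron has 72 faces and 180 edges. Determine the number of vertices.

Here V − E + F = 2.
V = 2 + E − F = 2 + 180 − 72 = 110.

110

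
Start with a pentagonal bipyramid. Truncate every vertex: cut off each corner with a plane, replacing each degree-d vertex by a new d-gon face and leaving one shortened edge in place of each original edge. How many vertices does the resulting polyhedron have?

The base solid has V = 7, E = 15, F = 10.
Truncation replaces each original edge-end by a new vertex, so V′ = 2E = 30.
Each original edge survives, and each old vertex of degree d contributes d new edges; summing degrees gives Σd = 2E, so E′ = E + 2E = 3E = 45.
Each original face survives and each original vertex becomes one new face: F′ = F + V = 17.

30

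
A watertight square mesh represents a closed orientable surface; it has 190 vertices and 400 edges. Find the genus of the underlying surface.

6

Every face is a square and each edge borders two faces, so 4F = 2·400, giving F = 200.
χ = V − E + F = 190 − 400 + 200 = -10.
For a closed orientable surface χ = 2 − 2g, so g = (2 − (-10))/2 = 6.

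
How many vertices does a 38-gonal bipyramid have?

A bipyramid over an n-gon has 2n triangular faces and n + 2 vertices: V = 38 + 2 = 40, E = 3·38 = 114, F = 2·38 = 76.

40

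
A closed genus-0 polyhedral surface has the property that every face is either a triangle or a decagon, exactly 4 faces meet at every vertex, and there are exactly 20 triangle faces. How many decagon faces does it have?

Let x be the number of decagons; then F = 20 + x.
Edge–face incidences: 2E = 3·20 + 10·x = 60 + 10x.
Every vertex has degree 4, so 4V = 2E.
Euler: V − E + F = 2 ⇒ (2E)/4 − E + (20 + x) = 2.
Multiply by 8: 2·(2E) − 4·(2E) + 8·(20 + x) = 16, i.e. 160 + 8x − 2·(60 + 10x) = 16.
Collecting terms: −12x + 40 = 16, so −12x = −24, so x = 2.
Then 2E = 60 + 10·2 = 80, so E = 40, V = 2E/4 = 20, F = 20 + 2 = 22.

2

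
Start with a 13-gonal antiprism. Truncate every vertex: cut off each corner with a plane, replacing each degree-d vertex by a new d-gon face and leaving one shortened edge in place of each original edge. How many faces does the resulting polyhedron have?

The base solid has V = 26, E = 52, F = 28.
Truncation replaces each original edge-end by a new vertex, so V′ = 2E = 104.
Each original edge survives, and each old vertex of degree d contributes d new edges; summing degrees gives Σd = 2E, so E′ = E + 2E = 3E = 156.
Each original face survives and each original vertex becomes one new face: F′ = F + V = 54.

54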